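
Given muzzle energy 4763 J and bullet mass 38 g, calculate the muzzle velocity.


v = sqrt(2*E/m) = sqrt(2*4763/0.038) = 500.7 m/s

500.7 m/s


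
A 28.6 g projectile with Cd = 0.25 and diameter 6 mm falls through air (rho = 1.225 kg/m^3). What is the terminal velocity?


A = pi*(d/2)^2 = pi*(6/2000)^2 = 2.82743e-05 m^2
vt = sqrt(2mg/(Cd*rho*A)) = sqrt(2*0.0286*9.81/(0.25 * 1.225 * 2.82743e-05)) = 254.6 m/s

254.6 m/s


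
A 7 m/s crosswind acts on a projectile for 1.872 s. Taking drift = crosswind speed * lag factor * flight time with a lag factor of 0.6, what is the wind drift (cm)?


drift = v_wind * lag * t = 7 * 0.6 * 1.872 = 7.8624 m ≈ 786.2 cm

786.2 cm


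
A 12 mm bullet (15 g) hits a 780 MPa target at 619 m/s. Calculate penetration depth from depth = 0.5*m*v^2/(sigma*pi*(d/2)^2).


A = pi*(d/2)^2 = pi*(12/2)^2 = 113.097 mm^2
E = 0.5*m*v^2 = 0.5*0.015*619^2 = 2873.71 J
depth = E/(sigma*A) = 2873.71 J / (780 MPa * 113.097 mm^2) = 2873.71/(780 * 113.097) m = 0.0325758 m ≈ 32.58 mm

32.58 mm


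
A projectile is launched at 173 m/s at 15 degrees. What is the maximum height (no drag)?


H = (v0*sin(theta))^2 / (2g) = (173*sin(15°))^2 / (2*9.81) = 102.2 m

102.2 m


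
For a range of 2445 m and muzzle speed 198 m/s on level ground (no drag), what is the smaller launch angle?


sin(2*theta) = R*g/v0^2 = 2445*9.81/198^2 = 0.611811, theta = arcsin(0.611811)/2 = 18.86°

18.86 degrees


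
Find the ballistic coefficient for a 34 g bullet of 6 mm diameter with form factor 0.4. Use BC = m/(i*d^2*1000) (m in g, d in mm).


BC = m/(i*d^2*1000) = 34/(0.4 * 6^2 * 1000) = 0.002361

0.002361


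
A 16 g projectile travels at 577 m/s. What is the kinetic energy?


E = 0.5*m*v^2 = 0.5*0.016*577^2 = 2663 J

2663 J


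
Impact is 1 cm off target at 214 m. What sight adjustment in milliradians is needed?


1 mrad subtends 1 cm per 10 m of range, so adj = error_cm / (dist_m / 10) = 1 / (214/10) = 0.04673 mrad

0.04673 mrad


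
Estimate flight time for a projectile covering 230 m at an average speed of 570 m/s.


t = d/v = 230/570 = 0.4035 s

0.4035 s


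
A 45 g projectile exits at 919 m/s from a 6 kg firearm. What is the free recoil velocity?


v_recoil = m_p * v_p / m_gun = 0.045 * 919 / 6 = 6.892 m/s

6.892 m/s


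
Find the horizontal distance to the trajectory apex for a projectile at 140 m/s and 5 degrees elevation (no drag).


R = v0^2*sin(2*theta)/g = 140^2*sin(2*5°)/9.81 = 346.942 m
apex_dist = R/2 = 346.942/2 = 173.5 m

173.5 m


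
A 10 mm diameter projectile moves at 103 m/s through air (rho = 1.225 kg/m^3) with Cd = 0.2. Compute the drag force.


A = pi*(d/2)^2 = pi*(10/2000)^2 = 7.85398e-05 m^2
Fd = 0.5*Cd*rho*A*v^2 = 0.5*0.2*1.225*7.85398e-05*103^2 = 0.1021 N

0.1021 N


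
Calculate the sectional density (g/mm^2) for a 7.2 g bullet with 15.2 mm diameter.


SD = m/d^2 = 7.2/15.2^2 = 0.03116 g/mm^2

0.03116 g/mm^2


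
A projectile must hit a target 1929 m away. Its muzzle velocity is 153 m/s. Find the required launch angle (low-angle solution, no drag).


sin(2*theta) = R*g/v0^2 = 1929*9.81/153^2 = 0.808385, theta = arcsin(0.808385)/2 = 26.97°

26.97 degrees


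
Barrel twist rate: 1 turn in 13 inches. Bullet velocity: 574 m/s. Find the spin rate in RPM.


twist_m = 13*0.0254 = 0.3302 m
spin = v/twist = 574/0.3302 = 1738.34 rev/s
RPM = spin*60 = 1738.34*60 ≈ 104300 RPM

104300 RPM


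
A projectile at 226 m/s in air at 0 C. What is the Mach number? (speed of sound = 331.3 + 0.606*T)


a = 331.3 + 0.606*(0) = 331.3 m/s
M = v/a = 226/331.3 = 0.6822

0.6822


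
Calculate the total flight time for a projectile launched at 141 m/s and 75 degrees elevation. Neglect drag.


T = 2*v0*sin(theta)/g = 2*141*sin(75°)/9.81 = 27.77 s

27.77 s


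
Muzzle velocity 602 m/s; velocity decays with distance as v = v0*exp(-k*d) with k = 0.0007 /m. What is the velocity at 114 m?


v = v0*exp(-k*d) = 602*exp(-0.0007*114) = 555.8 m/s

555.8 m/s


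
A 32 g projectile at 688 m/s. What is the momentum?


p = m*v = 0.032*688 = 22.02 kg·m/s

22.02 kg·m/s


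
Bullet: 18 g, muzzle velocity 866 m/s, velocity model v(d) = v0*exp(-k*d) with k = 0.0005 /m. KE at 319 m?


v = v0*exp(-k*d) = 866*exp(-0.0005*319) = 738.326 m/s
E = 0.5*m*v^2 = 0.5*0.018*738.326^2 = 4906 J

4906 J


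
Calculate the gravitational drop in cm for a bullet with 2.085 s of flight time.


drop = 0.5*g*t^2 = 0.5*9.81*2.085^2 = 21.3231 m ≈ 2132 cm

2132 cm


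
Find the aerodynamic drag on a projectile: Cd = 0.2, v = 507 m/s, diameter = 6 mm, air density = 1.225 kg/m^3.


A = pi*(d/2)^2 = pi*(6/2000)^2 = 2.82743e-05 m^2
Fd = 0.5*Cd*rho*A*v^2 = 0.5*0.2*1.225*2.82743e-05*507^2 = 0.8903 N

0.8903 N


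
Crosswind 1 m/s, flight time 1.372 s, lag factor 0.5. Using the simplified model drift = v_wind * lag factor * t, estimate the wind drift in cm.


drift = v_wind * lag * t = 1 * 0.5 * 1.372 = 0.686 m ≈ 68.6 cm

68.6 cm


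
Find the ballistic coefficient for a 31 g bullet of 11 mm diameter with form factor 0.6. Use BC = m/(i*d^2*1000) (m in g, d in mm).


BC = m/(i*d^2*1000) = 31/(0.6 * 11^2 * 1000) = 0.000427

0.000427


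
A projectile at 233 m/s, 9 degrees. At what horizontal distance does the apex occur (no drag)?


R = v0^2*sin(2*theta)/g = 233^2*sin(2*9°)/9.81 = 1710.11 m
apex_dist = R/2 = 1710.11/2 = 855.1 m

855.1 m


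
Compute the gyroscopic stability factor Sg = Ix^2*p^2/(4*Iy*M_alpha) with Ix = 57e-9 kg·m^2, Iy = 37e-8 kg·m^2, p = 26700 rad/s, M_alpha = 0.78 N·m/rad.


Sg = Ix^2 * p^2 / (4 * Iy * M_alpha) = (57e-9)^2 * 26700^2 / (4 * 37e-8 * 0.78) = 2.006

2.006


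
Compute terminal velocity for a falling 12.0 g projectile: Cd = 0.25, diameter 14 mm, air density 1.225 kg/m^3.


A = pi*(d/2)^2 = pi*(14/2000)^2 = 1.53938e-04 m^2
vt = sqrt(2mg/(Cd*rho*A)) = sqrt(2*0.012*9.81/(0.25 * 1.225 * 1.53938e-04)) = 70.67 m/s

70.67 m/s


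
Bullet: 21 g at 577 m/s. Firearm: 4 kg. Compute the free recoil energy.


v_r = m_p*v_p/m_gun = 0.021*577/4 = 3.02925 m/s, E_r = 0.5*m_gun*v_r^2 = 0.5*4*3.02925^2 = 18.35 J

18.35 J


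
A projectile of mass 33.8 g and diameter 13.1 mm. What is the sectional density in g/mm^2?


SD = m/d^2 = 33.8/13.1^2 = 0.197 g/mm^2

0.197 g/mm^2


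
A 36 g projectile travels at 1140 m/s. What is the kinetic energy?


E = 0.5*m*v^2 = 0.5*0.036*1140^2 = 23393 J

23393 J


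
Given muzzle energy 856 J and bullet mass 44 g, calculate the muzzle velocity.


v = sqrt(2*E/m) = sqrt(2*856/0.044) = 197.3 m/s

197.3 m/s


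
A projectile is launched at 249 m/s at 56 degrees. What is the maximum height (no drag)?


H = (v0*sin(theta))^2 / (2g) = (249*sin(56°))^2 / (2*9.81) = 2172 m

2172 m


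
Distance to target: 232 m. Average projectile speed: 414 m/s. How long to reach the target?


t = d/v = 232/414 = 0.5604 s

0.5604 s


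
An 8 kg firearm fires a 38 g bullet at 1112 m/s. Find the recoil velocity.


v_recoil = m_p * v_p / m_gun = 0.038 * 1112 / 8 = 5.282 m/s

5.282 m/s


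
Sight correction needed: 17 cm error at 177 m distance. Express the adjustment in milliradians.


1 mrad subtends 1 cm per 10 m of range, so adj = error_cm / (dist_m / 10) = 17 / (177/10) = 0.9605 mrad

0.9605 mrad


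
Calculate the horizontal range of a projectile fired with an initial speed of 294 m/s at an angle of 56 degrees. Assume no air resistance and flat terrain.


R = v0^2 * sin(2*theta) / g = 294^2 * sin(2*56°) / 9.81 = 8169 m

8169 m


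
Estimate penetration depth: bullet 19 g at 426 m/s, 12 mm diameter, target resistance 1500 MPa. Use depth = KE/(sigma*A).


A = pi*(d/2)^2 = pi*(12/2)^2 = 113.097 mm^2
E = 0.5*m*v^2 = 0.5*0.019*426^2 = 1724.02 J
depth = E/(sigma*A) = 1724.02 J / (1500 MPa * 113.097 mm^2) = 1724.02/(1500 * 113.097) m = 0.0101625 m ≈ 10.16 mm

10.16 mm


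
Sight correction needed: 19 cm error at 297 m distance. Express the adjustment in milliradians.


1 mrad subtends 1 cm per 10 m of range, so adj = error_cm / (dist_m / 10) = 19 / (297/10) = 0.6397 mrad

0.6397 mrad


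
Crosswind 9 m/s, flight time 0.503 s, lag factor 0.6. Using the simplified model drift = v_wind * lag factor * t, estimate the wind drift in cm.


drift = v_wind * lag * t = 9 * 0.6 * 0.503 = 2.7162 m ≈ 271.6 cm

271.6 cm


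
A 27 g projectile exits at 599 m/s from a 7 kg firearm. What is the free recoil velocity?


v_recoil = m_p * v_p / m_gun = 0.027 * 599 / 7 = 2.31 m/s

2.31 m/s


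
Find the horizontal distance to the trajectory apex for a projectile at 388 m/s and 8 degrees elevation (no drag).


R = v0^2*sin(2*theta)/g = 388^2*sin(2*8°)/9.81 = 4229.92 m
apex_dist = R/2 = 4229.92/2 = 2115 m

2115 m


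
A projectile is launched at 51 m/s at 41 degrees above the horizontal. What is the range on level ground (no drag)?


R = v0^2 * sin(2*theta) / g = 51^2 * sin(2*41°) / 9.81 = 262.6 m

262.6 m


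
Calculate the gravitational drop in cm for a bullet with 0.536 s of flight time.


drop = 0.5*g*t^2 = 0.5*9.81*0.536^2 = 1.40919 m ≈ 140.9 cm

140.9 cm


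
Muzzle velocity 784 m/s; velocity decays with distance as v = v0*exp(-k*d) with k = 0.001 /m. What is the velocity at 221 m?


v = v0*exp(-k*d) = 784*exp(-0.001*221) = 628.5 m/s

628.5 m/s


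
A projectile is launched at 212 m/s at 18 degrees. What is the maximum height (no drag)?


H = (v0*sin(theta))^2 / (2g) = (212*sin(18°))^2 / (2*9.81) = 218.7 m

218.7 m


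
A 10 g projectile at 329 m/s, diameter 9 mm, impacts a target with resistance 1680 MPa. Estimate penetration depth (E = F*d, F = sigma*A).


A = pi*(d/2)^2 = pi*(9/2)^2 = 63.6173 mm^2
E = 0.5*m*v^2 = 0.5*0.01*329^2 = 541.205 J
depth = E/(sigma*A) = 541.205 J / (1680 MPa * 63.6173 mm^2) = 541.205/(1680 * 63.6173) m = 0.00506381 m ≈ 5.064 mm

5.064 mm


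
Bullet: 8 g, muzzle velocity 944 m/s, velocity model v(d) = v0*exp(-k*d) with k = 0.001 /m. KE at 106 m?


v = v0*exp(-k*d) = 944*exp(-0.001*106) = 849.057 m/s
E = 0.5*m*v^2 = 0.5*0.008*849.057^2 = 2884 J

2884 J


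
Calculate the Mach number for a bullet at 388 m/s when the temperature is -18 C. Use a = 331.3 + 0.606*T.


a = 331.3 + 0.606*(-18) = 320.392 m/s
M = v/a = 388/320.392 = 1.211

1.211


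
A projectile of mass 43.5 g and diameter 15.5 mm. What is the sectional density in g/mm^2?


SD = m/d^2 = 43.5/15.5^2 = 0.1811 g/mm^2

0.1811 g/mm^2


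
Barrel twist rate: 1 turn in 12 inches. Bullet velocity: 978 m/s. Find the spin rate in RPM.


twist_m = 12*0.0254 = 0.3048 m
spin = v/twist = 978/0.3048 = 3208.661 rev/s
RPM = spin*60 = 3208.661*60 ≈ 192520 RPM

192520 RPM


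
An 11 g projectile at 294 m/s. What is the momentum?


p = m*v = 0.011*294 = 3.234 kg·m/s

3.234 kg·m/s


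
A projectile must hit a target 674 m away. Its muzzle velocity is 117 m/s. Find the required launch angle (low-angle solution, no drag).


sin(2*theta) = R*g/v0^2 = 674*9.81/117^2 = 0.483011, theta = arcsin(0.483011)/2 = 14.44°

14.44 degrees


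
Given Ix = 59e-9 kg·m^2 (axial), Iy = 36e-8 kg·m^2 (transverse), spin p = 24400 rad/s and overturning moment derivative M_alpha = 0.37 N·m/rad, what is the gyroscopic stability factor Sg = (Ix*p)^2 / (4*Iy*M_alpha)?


Sg = Ix^2 * p^2 / (4 * Iy * M_alpha) = (59e-9)^2 * 24400^2 / (4 * 36e-8 * 0.37) = 3.89

3.89


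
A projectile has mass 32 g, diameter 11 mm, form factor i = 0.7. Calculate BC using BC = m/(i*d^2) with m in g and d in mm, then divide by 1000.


BC = m/(i*d^2*1000) = 32/(0.7 * 11^2 * 1000) = 0.0003778

0.0003778


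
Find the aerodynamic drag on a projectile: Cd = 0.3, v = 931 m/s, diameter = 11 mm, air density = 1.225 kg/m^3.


A = pi*(d/2)^2 = pi*(11/2000)^2 = 9.50332e-05 m^2
Fd = 0.5*Cd*rho*A*v^2 = 0.5*0.3*1.225*9.50332e-05*931^2 = 15.14 N

15.14 N


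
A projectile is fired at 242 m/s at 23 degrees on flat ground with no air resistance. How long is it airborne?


T = 2*v0*sin(theta)/g = 2*242*sin(23°)/9.81 = 19.28 s

19.28 s


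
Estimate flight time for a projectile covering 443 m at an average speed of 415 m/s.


t = d/v = 443/415 = 1.067 s

1.067 s


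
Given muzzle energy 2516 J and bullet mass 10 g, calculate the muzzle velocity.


v = sqrt(2*E/m) = sqrt(2*2516/0.01) = 709.4 m/s

709.4 m/s


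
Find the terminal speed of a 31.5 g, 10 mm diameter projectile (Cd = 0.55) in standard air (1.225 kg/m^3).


A = pi*(d/2)^2 = pi*(10/2000)^2 = 7.85398e-05 m^2
vt = sqrt(2mg/(Cd*rho*A)) = sqrt(2*0.0315*9.81/(0.55 * 1.225 * 7.85398e-05)) = 108.1 m/s

108.1 m/s


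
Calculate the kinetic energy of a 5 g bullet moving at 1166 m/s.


E = 0.5*m*v^2 = 0.5*0.005*1166^2 = 3399 J

3399 J


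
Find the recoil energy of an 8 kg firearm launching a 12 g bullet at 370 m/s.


v_r = m_p*v_p/m_gun = 0.012*370/8 = 0.555 m/s, E_r = 0.5*m_gun*v_r^2 = 0.5*8*0.555^2 = 1.232 J

1.232 J


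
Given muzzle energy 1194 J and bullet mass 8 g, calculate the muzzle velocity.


v = sqrt(2*E/m) = sqrt(2*1194/0.008) = 546.4 m/s

546.4 m/s


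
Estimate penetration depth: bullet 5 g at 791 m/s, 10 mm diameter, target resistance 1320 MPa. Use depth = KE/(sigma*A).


A = pi*(d/2)^2 = pi*(10/2)^2 = 78.5398 mm^2
E = 0.5*m*v^2 = 0.5*0.005*791^2 = 1564.2 J
depth = E/(sigma*A) = 1564.2 J / (1320 MPa * 78.5398 mm^2) = 1564.2/(1320 * 78.5398) m = 0.0150879 m ≈ 15.09 mm

15.09 mm


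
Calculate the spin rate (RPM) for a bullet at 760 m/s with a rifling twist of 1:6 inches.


twist_m = 6*0.0254 = 0.1524 m
spin = v/twist = 760/0.1524 = 4986.877 rev/s
RPM = spin*60 = 4986.877*60 ≈ 299213 RPM

299213 RPM


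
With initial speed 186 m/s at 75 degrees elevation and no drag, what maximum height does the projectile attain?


H = (v0*sin(theta))^2 / (2g) = (186*sin(75°))^2 / (2*9.81) = 1645 m

1645 m


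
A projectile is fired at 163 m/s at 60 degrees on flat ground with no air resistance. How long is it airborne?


T = 2*v0*sin(theta)/g = 2*163*sin(60°)/9.81 = 28.78 s

28.78 s


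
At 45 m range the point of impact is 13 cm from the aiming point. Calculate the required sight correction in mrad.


1 mrad subtends 1 cm per 10 m of range, so adj = error_cm / (dist_m / 10) = 13 / (45/10) = 2.889 mrad

2.889 mrad


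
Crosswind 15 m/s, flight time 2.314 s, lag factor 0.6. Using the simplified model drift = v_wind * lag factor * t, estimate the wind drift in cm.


drift = v_wind * lag * t = 15 * 0.6 * 2.314 = 20.826 m ≈ 2083 cm

2083 cm


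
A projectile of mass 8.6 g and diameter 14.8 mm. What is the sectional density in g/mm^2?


SD = m/d^2 = 8.6/14.8^2 = 0.03926 g/mm^2

0.03926 g/mm^2


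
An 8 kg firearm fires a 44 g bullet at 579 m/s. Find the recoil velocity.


v_recoil = m_p * v_p / m_gun = 0.044 * 579 / 8 = 3.184 m/s

3.184 m/s


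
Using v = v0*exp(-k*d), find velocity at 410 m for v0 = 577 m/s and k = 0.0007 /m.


v = v0*exp(-k*d) = 577*exp(-0.0007*410) = 433 m/s

433 m/s


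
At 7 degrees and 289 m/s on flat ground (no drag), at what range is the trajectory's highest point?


R = v0^2*sin(2*theta)/g = 289^2*sin(2*7°)/9.81 = 2059.69 m
apex_dist = R/2 = 2059.69/2 = 1030 m

1030 m


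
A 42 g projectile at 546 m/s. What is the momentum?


p = m*v = 0.042*546 = 22.93 kg·m/s

22.93 kg·m/s


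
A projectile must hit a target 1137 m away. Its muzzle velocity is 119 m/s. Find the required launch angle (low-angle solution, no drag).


sin(2*theta) = R*g/v0^2 = 1137*9.81/119^2 = 0.787654, theta = arcsin(0.787654)/2 = 25.98°

25.98 degrees


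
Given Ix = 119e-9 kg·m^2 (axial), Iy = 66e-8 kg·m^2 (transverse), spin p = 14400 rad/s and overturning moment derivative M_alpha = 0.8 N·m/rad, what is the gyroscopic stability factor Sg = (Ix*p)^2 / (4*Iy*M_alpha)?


Sg = Ix^2 * p^2 / (4 * Iy * M_alpha) = (119e-9)^2 * 14400^2 / (4 * 66e-8 * 0.8) = 1.39

1.39


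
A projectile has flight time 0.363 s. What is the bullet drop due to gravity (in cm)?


drop = 0.5*g*t^2 = 0.5*9.81*0.363^2 = 0.646327 m ≈ 64.63 cm

64.63 cm


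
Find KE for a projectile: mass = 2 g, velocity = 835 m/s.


E = 0.5*m*v^2 = 0.5*0.002*835^2 = 697.2 J

697.2 J


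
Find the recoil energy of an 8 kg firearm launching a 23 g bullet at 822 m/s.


v_r = m_p*v_p/m_gun = 0.023*822/8 = 2.36325 m/s, E_r = 0.5*m_gun*v_r^2 = 0.5*8*2.36325^2 = 22.34 J

22.34 J


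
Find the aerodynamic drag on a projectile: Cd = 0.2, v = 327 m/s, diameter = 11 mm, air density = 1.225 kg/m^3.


A = pi*(d/2)^2 = pi*(11/2000)^2 = 9.50332e-05 m^2
Fd = 0.5*Cd*rho*A*v^2 = 0.5*0.2*1.225*9.50332e-05*327^2 = 1.245 N

1.245 N


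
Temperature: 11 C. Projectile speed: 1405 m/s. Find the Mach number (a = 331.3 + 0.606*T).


a = 331.3 + 0.606*(11) = 337.966 m/s
M = v/a = 1405/337.966 = 4.157

4.157


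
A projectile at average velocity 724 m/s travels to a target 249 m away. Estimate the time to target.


t = d/v = 249/724 = 0.3439 s

0.3439 s


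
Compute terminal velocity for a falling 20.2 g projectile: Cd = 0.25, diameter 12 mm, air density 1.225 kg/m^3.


A = pi*(d/2)^2 = pi*(12/2000)^2 = 1.13097e-04 m^2
vt = sqrt(2mg/(Cd*rho*A)) = sqrt(2*0.0202*9.81/(0.25 * 1.225 * 1.13097e-04)) = 107 m/s

107 m/s


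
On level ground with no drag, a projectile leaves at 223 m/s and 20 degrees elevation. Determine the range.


R = v0^2 * sin(2*theta) / g = 223^2 * sin(2*20°) / 9.81 = 3258 m

3258 m


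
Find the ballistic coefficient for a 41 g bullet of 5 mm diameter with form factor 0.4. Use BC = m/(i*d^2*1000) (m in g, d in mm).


BC = m/(i*d^2*1000) = 41/(0.4 * 5^2 * 1000) = 0.0041

0.0041


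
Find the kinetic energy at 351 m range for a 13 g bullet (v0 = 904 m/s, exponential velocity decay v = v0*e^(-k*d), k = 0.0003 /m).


v = v0*exp(-k*d) = 904*exp(-0.0003*351) = 813.649 m/s
E = 0.5*m*v^2 = 0.5*0.013*813.649^2 = 4303 J

4303 J


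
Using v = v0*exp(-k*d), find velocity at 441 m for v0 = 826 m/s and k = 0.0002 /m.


v = v0*exp(-k*d) = 826*exp(-0.0002*441) = 756.3 m/s

756.3 m/s


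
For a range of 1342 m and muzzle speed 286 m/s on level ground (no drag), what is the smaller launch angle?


sin(2*theta) = R*g/v0^2 = 1342*9.81/286^2 = 0.160949, theta = arcsin(0.160949)/2 = 4.631°

4.631 degrees


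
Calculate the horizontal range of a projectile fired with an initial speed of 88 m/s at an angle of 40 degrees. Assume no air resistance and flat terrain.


R = v0^2 * sin(2*theta) / g = 88^2 * sin(2*40°) / 9.81 = 777.4 m

777.4 m


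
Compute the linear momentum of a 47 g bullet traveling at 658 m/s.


p = m*v = 0.047*658 = 30.93 kg·m/s

30.93 kg·m/s


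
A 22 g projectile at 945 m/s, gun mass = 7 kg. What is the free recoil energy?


v_r = m_p*v_p/m_gun = 0.022*945/7 = 2.97 m/s, E_r = 0.5*m_gun*v_r^2 = 0.5*7*2.97^2 = 30.87 J

30.87 J


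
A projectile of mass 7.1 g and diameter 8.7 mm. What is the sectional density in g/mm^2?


SD = m/d^2 = 7.1/8.7^2 = 0.0938 g/mm^2

0.0938 g/mm^2


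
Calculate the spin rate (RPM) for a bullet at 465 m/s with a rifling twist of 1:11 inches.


twist_m = 11*0.0254 = 0.2794 m
spin = v/twist = 465/0.2794 = 1664.281 rev/s
RPM = spin*60 = 1664.281*60 ≈ 99857 RPM

99857 RPM


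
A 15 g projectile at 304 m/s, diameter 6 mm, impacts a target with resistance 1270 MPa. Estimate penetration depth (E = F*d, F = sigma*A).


A = pi*(d/2)^2 = pi*(6/2)^2 = 28.2743 mm^2
E = 0.5*m*v^2 = 0.5*0.015*304^2 = 693.12 J
depth = E/(sigma*A) = 693.12 J / (1270 MPa * 28.2743 mm^2) = 693.12/(1270 * 28.2743) m = 0.0193024 m ≈ 19.3 mm

19.3 mm


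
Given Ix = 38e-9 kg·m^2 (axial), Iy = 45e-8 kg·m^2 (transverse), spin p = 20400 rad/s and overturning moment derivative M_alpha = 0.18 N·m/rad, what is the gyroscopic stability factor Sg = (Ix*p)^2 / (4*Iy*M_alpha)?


Sg = Ix^2 * p^2 / (4 * Iy * M_alpha) = (38e-9)^2 * 20400^2 / (4 * 45e-8 * 0.18) = 1.855

1.855


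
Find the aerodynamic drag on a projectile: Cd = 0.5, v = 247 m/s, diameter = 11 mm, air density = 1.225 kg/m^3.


A = pi*(d/2)^2 = pi*(11/2000)^2 = 9.50332e-05 m^2
Fd = 0.5*Cd*rho*A*v^2 = 0.5*0.5*1.225*9.50332e-05*247^2 = 1.776 N

1.776 N


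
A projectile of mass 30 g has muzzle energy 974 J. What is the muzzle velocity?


v = sqrt(2*E/m) = sqrt(2*974/0.03) = 254.8 m/s

254.8 m/s


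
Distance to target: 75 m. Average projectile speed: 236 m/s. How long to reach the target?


t = d/v = 75/236 = 0.3178 s

0.3178 s


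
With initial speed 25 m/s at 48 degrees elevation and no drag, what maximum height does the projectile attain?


H = (v0*sin(theta))^2 / (2g) = (25*sin(48°))^2 / (2*9.81) = 17.59 m

17.59 m


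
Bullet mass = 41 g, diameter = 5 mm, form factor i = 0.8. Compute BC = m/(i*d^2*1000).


BC = m/(i*d^2*1000) = 41/(0.8 * 5^2 * 1000) = 0.00205

0.00205


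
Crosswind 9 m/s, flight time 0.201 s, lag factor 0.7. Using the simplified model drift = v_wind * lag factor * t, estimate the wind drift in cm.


drift = v_wind * lag * t = 9 * 0.7 * 0.201 = 1.2663 m ≈ 126.6 cm

126.6 cm


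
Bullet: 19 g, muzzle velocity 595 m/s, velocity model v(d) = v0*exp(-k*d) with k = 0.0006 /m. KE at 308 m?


v = v0*exp(-k*d) = 595*exp(-0.0006*308) = 494.606 m/s
E = 0.5*m*v^2 = 0.5*0.019*494.606^2 = 2324 J

2324 J


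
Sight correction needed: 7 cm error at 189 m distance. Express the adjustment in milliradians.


1 mrad subtends 1 cm per 10 m of range, so adj = error_cm / (dist_m / 10) = 7 / (189/10) = 0.3704 mrad

0.3704 mrad


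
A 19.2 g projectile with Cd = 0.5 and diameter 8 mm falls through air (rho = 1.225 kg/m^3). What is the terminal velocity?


A = pi*(d/2)^2 = pi*(8/2000)^2 = 5.02655e-05 m^2
vt = sqrt(2mg/(Cd*rho*A)) = sqrt(2*0.0192*9.81/(0.5 * 1.225 * 5.02655e-05)) = 110.6 m/s

110.6 m/s


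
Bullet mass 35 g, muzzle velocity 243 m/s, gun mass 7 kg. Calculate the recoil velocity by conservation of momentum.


v_recoil = m_p * v_p / m_gun = 0.035 * 243 / 7 = 1.215 m/s

1.215 m/s


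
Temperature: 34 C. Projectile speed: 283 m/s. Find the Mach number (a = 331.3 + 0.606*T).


a = 331.3 + 0.606*(34) = 351.904 m/s
M = v/a = 283/351.904 = 0.8042

0.8042


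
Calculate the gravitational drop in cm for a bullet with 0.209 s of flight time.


drop = 0.5*g*t^2 = 0.5*9.81*0.209^2 = 0.214255 m ≈ 21.43 cm

21.43 cm


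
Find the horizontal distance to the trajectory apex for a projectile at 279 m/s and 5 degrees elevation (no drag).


R = v0^2*sin(2*theta)/g = 279^2*sin(2*5°)/9.81 = 1377.87 m
apex_dist = R/2 = 1377.87/2 = 688.9 m

688.9 m


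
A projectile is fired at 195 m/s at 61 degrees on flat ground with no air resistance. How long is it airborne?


T = 2*v0*sin(theta)/g = 2*195*sin(61°)/9.81 = 34.77 s

34.77 s


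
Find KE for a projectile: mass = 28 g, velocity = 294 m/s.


E = 0.5*m*v^2 = 0.5*0.028*294^2 = 1210 J

1210 J


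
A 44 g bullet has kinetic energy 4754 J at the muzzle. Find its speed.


v = sqrt(2*E/m) = sqrt(2*4754/0.044) = 464.9 m/s

464.9 m/s


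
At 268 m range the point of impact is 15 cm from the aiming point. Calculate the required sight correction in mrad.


1 mrad subtends 1 cm per 10 m of range, so adj = error_cm / (dist_m / 10) = 15 / (268/10) = 0.5597 mrad

0.5597 mrad


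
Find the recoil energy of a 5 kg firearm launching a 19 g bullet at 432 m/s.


v_r = m_p*v_p/m_gun = 0.019*432/5 = 1.6416 m/s, E_r = 0.5*m_gun*v_r^2 = 0.5*5*1.6416^2 = 6.737 J

6.737 J


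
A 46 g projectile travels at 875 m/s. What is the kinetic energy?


E = 0.5*m*v^2 = 0.5*0.046*875^2 = 17609 J

17609 J


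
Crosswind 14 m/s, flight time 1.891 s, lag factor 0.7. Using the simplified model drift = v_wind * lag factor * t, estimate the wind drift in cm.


drift = v_wind * lag * t = 14 * 0.7 * 1.891 = 18.5318 m ≈ 1853 cm

1853 cm


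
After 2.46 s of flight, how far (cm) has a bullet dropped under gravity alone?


drop = 0.5*g*t^2 = 0.5*9.81*2.46^2 = 29.6831 m ≈ 2968 cm

2968 cm


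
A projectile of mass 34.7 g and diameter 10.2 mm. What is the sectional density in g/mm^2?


SD = m/d^2 = 34.7/10.2^2 = 0.3335 g/mm^2

0.3335 g/mm^2


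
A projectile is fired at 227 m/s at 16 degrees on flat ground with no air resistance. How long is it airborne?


T = 2*v0*sin(theta)/g = 2*227*sin(16°)/9.81 = 12.76 s

12.76 s


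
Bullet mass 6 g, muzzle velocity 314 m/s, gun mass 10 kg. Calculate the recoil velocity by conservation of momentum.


v_recoil = m_p * v_p / m_gun = 0.006 * 314 / 10 = 0.1884 m/s

0.1884 m/s


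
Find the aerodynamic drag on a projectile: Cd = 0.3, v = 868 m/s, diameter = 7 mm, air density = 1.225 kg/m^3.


A = pi*(d/2)^2 = pi*(7/2000)^2 = 3.84845e-05 m^2
Fd = 0.5*Cd*rho*A*v^2 = 0.5*0.3*1.225*3.84845e-05*868^2 = 5.328 N

5.328 N


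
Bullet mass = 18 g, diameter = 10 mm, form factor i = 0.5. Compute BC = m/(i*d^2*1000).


BC = m/(i*d^2*1000) = 18/(0.5 * 10^2 * 1000) = 0.00036

0.00036


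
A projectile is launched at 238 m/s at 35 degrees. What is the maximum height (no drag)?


H = (v0*sin(theta))^2 / (2g) = (238*sin(35°))^2 / (2*9.81) = 949.8 m

949.8 m


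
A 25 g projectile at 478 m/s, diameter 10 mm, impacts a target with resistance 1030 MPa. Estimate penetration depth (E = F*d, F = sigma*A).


A = pi*(d/2)^2 = pi*(10/2)^2 = 78.5398 mm^2
E = 0.5*m*v^2 = 0.5*0.025*478^2 = 2856.05 J
depth = E/(sigma*A) = 2856.05 J / (1030 MPa * 78.5398 mm^2) = 2856.05/(1030 * 78.5398) m = 0.0353052 m ≈ 35.31 mm

35.31 mm


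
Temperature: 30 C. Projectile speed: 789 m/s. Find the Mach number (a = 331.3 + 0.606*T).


a = 331.3 + 0.606*(30) = 349.48 m/s
M = v/a = 789/349.48 = 2.258

2.258


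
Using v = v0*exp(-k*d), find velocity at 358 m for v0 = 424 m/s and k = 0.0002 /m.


v = v0*exp(-k*d) = 424*exp(-0.0002*358) = 394.7 m/s

394.7 m/s


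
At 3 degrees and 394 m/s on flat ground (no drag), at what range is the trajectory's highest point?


R = v0^2*sin(2*theta)/g = 394^2*sin(2*3°)/9.81 = 1654.09 m
apex_dist = R/2 = 1654.09/2 = 827 m

827 m


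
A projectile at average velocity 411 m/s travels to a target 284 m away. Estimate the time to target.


t = d/v = 284/411 = 0.691 s

0.691 s


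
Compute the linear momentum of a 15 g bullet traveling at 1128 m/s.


p = m*v = 0.015*1128 = 16.92 kg·m/s

16.92 kg·m/s


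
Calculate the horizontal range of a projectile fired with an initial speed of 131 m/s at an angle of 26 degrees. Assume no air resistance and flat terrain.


R = v0^2 * sin(2*theta) / g = 131^2 * sin(2*26°) / 9.81 = 1378 m

1378 m


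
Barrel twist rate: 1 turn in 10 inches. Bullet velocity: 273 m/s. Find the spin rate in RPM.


twist_m = 10*0.0254 = 0.254 m
spin = v/twist = 273/0.254 = 1074.803 rev/s
RPM = spin*60 = 1074.803*60 ≈ 64488 RPM

64488 RPM


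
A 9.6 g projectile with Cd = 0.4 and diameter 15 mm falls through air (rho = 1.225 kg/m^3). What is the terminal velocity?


A = pi*(d/2)^2 = pi*(15/2000)^2 = 1.76715e-04 m^2
vt = sqrt(2mg/(Cd*rho*A)) = sqrt(2*0.0096*9.81/(0.4 * 1.225 * 1.76715e-04)) = 46.64 m/s

46.64 m/s


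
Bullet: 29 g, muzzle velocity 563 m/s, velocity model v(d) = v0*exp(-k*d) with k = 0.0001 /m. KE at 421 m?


v = v0*exp(-k*d) = 563*exp(-0.0001*421) = 539.79 m/s
E = 0.5*m*v^2 = 0.5*0.029*539.79^2 = 4225 J

4225 J


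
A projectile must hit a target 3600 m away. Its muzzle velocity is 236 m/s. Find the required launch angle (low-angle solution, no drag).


sin(2*theta) = R*g/v0^2 = 3600*9.81/236^2 = 0.634085, theta = arcsin(0.634085)/2 = 19.68°

19.68 degrees


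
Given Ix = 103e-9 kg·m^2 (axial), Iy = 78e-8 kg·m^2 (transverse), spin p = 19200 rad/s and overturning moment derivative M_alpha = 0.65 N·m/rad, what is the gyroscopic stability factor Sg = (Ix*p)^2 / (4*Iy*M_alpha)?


Sg = Ix^2 * p^2 / (4 * Iy * M_alpha) = (103e-9)^2 * 19200^2 / (4 * 78e-8 * 0.65) = 1.928

1.928


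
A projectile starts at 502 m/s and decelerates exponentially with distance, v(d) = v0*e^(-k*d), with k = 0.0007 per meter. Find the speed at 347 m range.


v = v0*exp(-k*d) = 502*exp(-0.0007*347) = 393.7 m/s

393.7 m/s


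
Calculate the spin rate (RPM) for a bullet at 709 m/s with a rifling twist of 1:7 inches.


twist_m = 7*0.0254 = 0.1778 m
spin = v/twist = 709/0.1778 = 3987.627 rev/s
RPM = spin*60 = 3987.627*60 ≈ 239258 RPM

239258 RPM


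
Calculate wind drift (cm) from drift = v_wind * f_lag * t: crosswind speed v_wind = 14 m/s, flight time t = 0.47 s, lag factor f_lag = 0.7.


drift = v_wind * lag * t = 14 * 0.7 * 0.47 = 4.606 m ≈ 460.6 cm

460.6 cm


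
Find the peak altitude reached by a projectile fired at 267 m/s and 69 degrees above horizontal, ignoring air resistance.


H = (v0*sin(theta))^2 / (2g) = (267*sin(69°))^2 / (2*9.81) = 3167 m

3167 m


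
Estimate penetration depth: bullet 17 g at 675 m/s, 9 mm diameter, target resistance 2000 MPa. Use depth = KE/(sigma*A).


A = pi*(d/2)^2 = pi*(9/2)^2 = 63.6173 mm^2
E = 0.5*m*v^2 = 0.5*0.017*675^2 = 3872.81 J
depth = E/(sigma*A) = 3872.81 J / (2000 MPa * 63.6173 mm^2) = 3872.81/(2000 * 63.6173) m = 0.0304384 m ≈ 30.44 mm

30.44 mm


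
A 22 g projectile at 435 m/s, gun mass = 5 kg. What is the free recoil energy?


v_r = m_p*v_p/m_gun = 0.022*435/5 = 1.914 m/s, E_r = 0.5*m_gun*v_r^2 = 0.5*5*1.914^2 = 9.158 J

9.158 J


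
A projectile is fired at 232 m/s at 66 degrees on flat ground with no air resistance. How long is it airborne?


T = 2*v0*sin(theta)/g = 2*232*sin(66°)/9.81 = 43.21 s

43.21 s


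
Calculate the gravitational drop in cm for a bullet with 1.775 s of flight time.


drop = 0.5*g*t^2 = 0.5*9.81*1.775^2 = 15.4538 m ≈ 1545 cm

1545 cm


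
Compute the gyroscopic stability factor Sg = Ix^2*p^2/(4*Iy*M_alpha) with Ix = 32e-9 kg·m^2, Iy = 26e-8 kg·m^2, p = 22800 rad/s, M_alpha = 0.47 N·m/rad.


Sg = Ix^2 * p^2 / (4 * Iy * M_alpha) = (32e-9)^2 * 22800^2 / (4 * 26e-8 * 0.47) = 1.089

1.089


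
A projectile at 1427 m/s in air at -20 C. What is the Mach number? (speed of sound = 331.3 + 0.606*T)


a = 331.3 + 0.606*(-20) = 319.18 m/s
M = v/a = 1427/319.18 = 4.471

4.471


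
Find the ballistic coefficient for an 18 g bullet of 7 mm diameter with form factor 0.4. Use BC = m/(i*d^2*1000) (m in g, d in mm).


BC = m/(i*d^2*1000) = 18/(0.4 * 7^2 * 1000) = 0.0009184

0.0009184


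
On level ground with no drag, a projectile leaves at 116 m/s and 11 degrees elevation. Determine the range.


R = v0^2 * sin(2*theta) / g = 116^2 * sin(2*11°) / 9.81 = 513.8 m

513.8 m


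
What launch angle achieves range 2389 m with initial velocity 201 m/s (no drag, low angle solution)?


sin(2*theta) = R*g/v0^2 = 2389*9.81/201^2 = 0.580087, theta = arcsin(0.580087)/2 = 17.73°

17.73 degrees


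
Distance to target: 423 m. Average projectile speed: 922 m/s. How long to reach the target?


t = d/v = 423/922 = 0.4588 s

0.4588 s


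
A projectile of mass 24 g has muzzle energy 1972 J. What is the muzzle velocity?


v = sqrt(2*E/m) = sqrt(2*1972/0.024) = 405.4 m/s

405.4 m/s


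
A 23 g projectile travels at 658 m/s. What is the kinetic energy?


E = 0.5*m*v^2 = 0.5*0.023*658^2 = 4979 J

4979 J


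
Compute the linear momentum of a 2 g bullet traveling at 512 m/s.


p = m*v = 0.002*512 = 1.024 kg·m/s

1.024 kg·m/s


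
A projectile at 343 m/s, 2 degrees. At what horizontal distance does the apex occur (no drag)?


R = v0^2*sin(2*theta)/g = 343^2*sin(2*2°)/9.81 = 836.573 m
apex_dist = R/2 = 836.573/2 = 418.3 m

418.3 m


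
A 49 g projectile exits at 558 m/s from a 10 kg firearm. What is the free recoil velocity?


v_recoil = m_p * v_p / m_gun = 0.049 * 558 / 10 = 2.734 m/s

2.734 m/s


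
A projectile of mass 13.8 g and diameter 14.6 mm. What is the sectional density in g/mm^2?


SD = m/d^2 = 13.8/14.6^2 = 0.06474 g/mm^2

0.06474 g/mm^2


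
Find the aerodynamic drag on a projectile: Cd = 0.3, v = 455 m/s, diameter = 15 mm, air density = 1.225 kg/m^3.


A = pi*(d/2)^2 = pi*(15/2000)^2 = 1.76715e-04 m^2
Fd = 0.5*Cd*rho*A*v^2 = 0.5*0.3*1.225*1.76715e-04*455^2 = 6.722 N

6.722 N


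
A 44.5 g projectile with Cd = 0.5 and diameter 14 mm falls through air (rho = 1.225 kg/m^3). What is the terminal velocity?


A = pi*(d/2)^2 = pi*(14/2000)^2 = 1.53938e-04 m^2
vt = sqrt(2mg/(Cd*rho*A)) = sqrt(2*0.0445*9.81/(0.5 * 1.225 * 1.53938e-04)) = 96.23 m/s

96.23 m/s


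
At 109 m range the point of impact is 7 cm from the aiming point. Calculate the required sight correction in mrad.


1 mrad subtends 1 cm per 10 m of range, so adj = error_cm / (dist_m / 10) = 7 / (109/10) = 0.6422 mrad

0.6422 mrad


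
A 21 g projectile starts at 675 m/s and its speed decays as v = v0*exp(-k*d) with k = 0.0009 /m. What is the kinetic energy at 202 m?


v = v0*exp(-k*d) = 675*exp(-0.0009*202) = 562.793 m/s
E = 0.5*m*v^2 = 0.5*0.021*562.793^2 = 3326 J

3326 J


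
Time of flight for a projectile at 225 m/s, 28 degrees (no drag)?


T = 2*v0*sin(theta)/g = 2*225*sin(28°)/9.81 = 21.54 s

21.54 s


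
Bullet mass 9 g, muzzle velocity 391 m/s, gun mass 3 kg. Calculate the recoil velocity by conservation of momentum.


v_recoil = m_p * v_p / m_gun = 0.009 * 391 / 3 = 1.173 m/s

1.173 m/s


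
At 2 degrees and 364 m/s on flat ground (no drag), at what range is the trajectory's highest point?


R = v0^2*sin(2*theta)/g = 364^2*sin(2*2°)/9.81 = 942.146 m
apex_dist = R/2 = 942.146/2 = 471.1 m

471.1 m


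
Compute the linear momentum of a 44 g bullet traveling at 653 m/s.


p = m*v = 0.044*653 = 28.73 kg·m/s

28.73 kg·m/s


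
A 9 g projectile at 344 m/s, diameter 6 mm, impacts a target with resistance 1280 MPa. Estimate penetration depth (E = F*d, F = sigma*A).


A = pi*(d/2)^2 = pi*(6/2)^2 = 28.2743 mm^2
E = 0.5*m*v^2 = 0.5*0.009*344^2 = 532.512 J
depth = E/(sigma*A) = 532.512 J / (1280 MPa * 28.2743 mm^2) = 532.512/(1280 * 28.2743) m = 0.0147139 m ≈ 14.71 mm

14.71 mm


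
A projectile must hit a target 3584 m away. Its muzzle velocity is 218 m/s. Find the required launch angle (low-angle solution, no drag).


sin(2*theta) = R*g/v0^2 = 3584*9.81/218^2 = 0.739817, theta = arcsin(0.739817)/2 = 23.86°

23.86 degrees


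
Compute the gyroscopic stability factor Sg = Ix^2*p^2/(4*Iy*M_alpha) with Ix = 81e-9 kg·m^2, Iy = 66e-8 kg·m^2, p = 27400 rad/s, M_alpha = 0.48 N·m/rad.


Sg = Ix^2 * p^2 / (4 * Iy * M_alpha) = (81e-9)^2 * 27400^2 / (4 * 66e-8 * 0.48) = 3.887

3.887


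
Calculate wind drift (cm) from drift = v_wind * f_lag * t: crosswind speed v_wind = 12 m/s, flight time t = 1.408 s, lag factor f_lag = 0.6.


drift = v_wind * lag * t = 12 * 0.6 * 1.408 = 10.1376 m ≈ 1014 cm

1014 cm


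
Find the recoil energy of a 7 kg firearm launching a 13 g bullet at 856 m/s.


v_r = m_p*v_p/m_gun = 0.013*856/7 = 1.58971 m/s, E_r = 0.5*m_gun*v_r^2 = 0.5*7*1.58971^2 = 8.845 J

8.845 J


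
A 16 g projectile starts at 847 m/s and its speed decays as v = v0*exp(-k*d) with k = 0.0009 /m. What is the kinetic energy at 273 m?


v = v0*exp(-k*d) = 847*exp(-0.0009*273) = 662.487 m/s
E = 0.5*m*v^2 = 0.5*0.016*662.487^2 = 3511 J

3511 J


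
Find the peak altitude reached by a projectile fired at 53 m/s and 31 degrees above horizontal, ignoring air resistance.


H = (v0*sin(theta))^2 / (2g) = (53*sin(31°))^2 / (2*9.81) = 37.98 m

37.98 m


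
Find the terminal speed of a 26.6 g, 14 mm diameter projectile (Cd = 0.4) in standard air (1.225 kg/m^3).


A = pi*(d/2)^2 = pi*(14/2000)^2 = 1.53938e-04 m^2
vt = sqrt(2mg/(Cd*rho*A)) = sqrt(2*0.0266*9.81/(0.4 * 1.225 * 1.53938e-04)) = 83.18 m/s

83.18 m/s


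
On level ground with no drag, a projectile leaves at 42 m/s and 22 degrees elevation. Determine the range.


R = v0^2 * sin(2*theta) / g = 42^2 * sin(2*22°) / 9.81 = 124.9 m

124.9 m


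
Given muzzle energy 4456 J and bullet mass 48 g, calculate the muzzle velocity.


v = sqrt(2*E/m) = sqrt(2*4456/0.048) = 430.9 m/s

430.9 m/s


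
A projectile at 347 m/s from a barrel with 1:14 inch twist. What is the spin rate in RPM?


twist_m = 14*0.0254 = 0.3556 m
spin = v/twist = 347/0.3556 = 975.8155 rev/s
RPM = spin*60 = 975.8155*60 ≈ 58549 RPM

58549 RPM


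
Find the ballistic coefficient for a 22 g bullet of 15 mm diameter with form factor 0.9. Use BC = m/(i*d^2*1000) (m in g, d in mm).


BC = m/(i*d^2*1000) = 22/(0.9 * 15^2 * 1000) = 0.0001086

0.0001086


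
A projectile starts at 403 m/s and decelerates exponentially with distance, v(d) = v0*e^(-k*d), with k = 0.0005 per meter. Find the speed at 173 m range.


v = v0*exp(-k*d) = 403*exp(-0.0005*173) = 369.6 m/s

369.6 m/s


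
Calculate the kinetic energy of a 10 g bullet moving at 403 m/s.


E = 0.5*m*v^2 = 0.5*0.01*403^2 = 812 J

812 J


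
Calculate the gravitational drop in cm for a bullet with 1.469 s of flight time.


drop = 0.5*g*t^2 = 0.5*9.81*1.469^2 = 10.5848 m ≈ 1058 cm

1058 cm


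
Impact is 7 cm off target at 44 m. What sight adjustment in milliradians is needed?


1 mrad subtends 1 cm per 10 m of range, so adj = error_cm / (dist_m / 10) = 7 / (44/10) = 1.591 mrad

1.591 mrad


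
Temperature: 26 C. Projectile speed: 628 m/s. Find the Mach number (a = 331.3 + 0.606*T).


a = 331.3 + 0.606*(26) = 347.056 m/s
M = v/a = 628/347.056 = 1.81

1.81


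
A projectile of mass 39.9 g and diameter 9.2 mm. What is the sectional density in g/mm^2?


SD = m/d^2 = 39.9/9.2^2 = 0.4714 g/mm^2

0.4714 g/mm^2


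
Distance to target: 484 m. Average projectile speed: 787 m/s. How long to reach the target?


t = d/v = 484/787 = 0.615 s

0.615 s


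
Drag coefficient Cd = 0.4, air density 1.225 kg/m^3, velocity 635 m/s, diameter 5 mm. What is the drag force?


A = pi*(d/2)^2 = pi*(5/2000)^2 = 1.96350e-05 m^2
Fd = 0.5*Cd*rho*A*v^2 = 0.5*0.4*1.225*1.96350e-05*635^2 = 1.94 N

1.94 N


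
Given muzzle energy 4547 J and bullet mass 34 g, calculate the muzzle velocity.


v = sqrt(2*E/m) = sqrt(2*4547/0.034) = 517.2 m/s

517.2 m/s


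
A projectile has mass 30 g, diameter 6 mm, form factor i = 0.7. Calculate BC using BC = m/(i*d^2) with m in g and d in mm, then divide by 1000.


BC = m/(i*d^2*1000) = 30/(0.7 * 6^2 * 1000) = 0.00119

0.00119


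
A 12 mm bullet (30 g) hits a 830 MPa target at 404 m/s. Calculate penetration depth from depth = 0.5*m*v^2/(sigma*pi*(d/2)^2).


A = pi*(d/2)^2 = pi*(12/2)^2 = 113.097 mm^2
E = 0.5*m*v^2 = 0.5*0.03*404^2 = 2448.24 J
depth = E/(sigma*A) = 2448.24 J / (830 MPa * 113.097 mm^2) = 2448.24/(830 * 113.097) m = 0.026081 m ≈ 26.08 mm

26.08 mm


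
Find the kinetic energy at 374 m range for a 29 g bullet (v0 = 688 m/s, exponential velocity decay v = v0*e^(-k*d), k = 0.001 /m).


v = v0*exp(-k*d) = 688*exp(-0.001*374) = 473.328 m/s
E = 0.5*m*v^2 = 0.5*0.029*473.328^2 = 3249 J

3249 J


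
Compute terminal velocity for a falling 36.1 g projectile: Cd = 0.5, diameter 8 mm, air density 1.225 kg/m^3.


A = pi*(d/2)^2 = pi*(8/2000)^2 = 5.02655e-05 m^2
vt = sqrt(2mg/(Cd*rho*A)) = sqrt(2*0.0361*9.81/(0.5 * 1.225 * 5.02655e-05)) = 151.7 m/s

151.7 m/s


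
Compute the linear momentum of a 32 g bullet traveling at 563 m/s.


p = m*v = 0.032*563 = 18.02 kg·m/s

18.02 kg·m/s


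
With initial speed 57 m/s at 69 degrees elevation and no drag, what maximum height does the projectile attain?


H = (v0*sin(theta))^2 / (2g) = (57*sin(69°))^2 / (2*9.81) = 144.3 m

144.3 m


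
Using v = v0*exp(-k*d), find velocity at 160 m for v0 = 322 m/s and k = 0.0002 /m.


v = v0*exp(-k*d) = 322*exp(-0.0002*160) = 311.9 m/s

311.9 m/s
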